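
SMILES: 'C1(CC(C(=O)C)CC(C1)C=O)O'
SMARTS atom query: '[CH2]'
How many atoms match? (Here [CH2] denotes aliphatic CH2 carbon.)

The query [CH2] means: aliphatic carbon with exactly two hydrogens.
Check the 12 heavy atoms by environment: 3× C (H2) → match; 4× C (H1) → no; 1× O (H1) → no; 2× O (H0) → no; 1× C (H0) → no; 1× C (H3) → no.
That gives 3 matching atoms.

3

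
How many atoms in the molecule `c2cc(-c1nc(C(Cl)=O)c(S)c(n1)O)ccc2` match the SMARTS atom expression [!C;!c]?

6

Check the 17 heavy atoms by environment: 2× n (aromatic) → match; 10× c (aromatic) → no; 1× C → no; 2× O → match; 1× Cl → match; 1× S → match.
Summing the matching environments: 2 + 2 + 1 + 1 = 6 matching atoms.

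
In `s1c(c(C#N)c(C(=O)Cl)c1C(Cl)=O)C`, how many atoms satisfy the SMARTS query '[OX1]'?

2

Check the 14 heavy atoms by environment: 1× s (aromatic, X2) → no; 4× c (aromatic, X3) → no; 1× C (X2) → no; 1× N (X1) → no; 2× C (X3) → no; 2× O (X1) → match; 2× Cl (X1) → no; 1× C (X4) → no.
That gives 2 matching atoms.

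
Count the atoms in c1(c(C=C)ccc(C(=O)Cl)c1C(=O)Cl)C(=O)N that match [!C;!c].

6

Check the 17 heavy atoms by environment: 6× c (aromatic) → no; 5× C → no; 3× O → match; 1× N → match; 2× Cl → match.
Summing the matching environments: 3 + 1 + 2 = 6 matching atoms.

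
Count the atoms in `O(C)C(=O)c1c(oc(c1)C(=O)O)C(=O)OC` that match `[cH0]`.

3

Check the 16 heavy atoms by environment: 1× o (aromatic, H0) → no; 3× c (aromatic, H0) → match; 1× c (aromatic, H1) → no; 3× C (H0) → no; 5× O (H0) → no; 2× C (H3) → no; 1× O (H1) → no.
That gives 3 matching atoms.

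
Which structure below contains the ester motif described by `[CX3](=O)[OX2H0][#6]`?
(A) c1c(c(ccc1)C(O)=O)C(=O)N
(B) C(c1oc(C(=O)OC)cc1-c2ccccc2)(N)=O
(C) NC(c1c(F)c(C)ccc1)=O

B

[CX3](=O)[OX2H0][#6] describes a carbonyl carbon bonded to an oxygen that is itself bonded to carbon (no H on that O) (an ester).
(A) has a primary amide (-C(=O)NH2) but the carbonyl is bonded to N, not to an O-C linkage.
(B) contains a methyl-ester group (-C(=O)OCH3), which satisfies every atom and bond constraint.
(C) has a primary amide (-C(=O)NH2) but the carbonyl is bonded to N, not to an O-C linkage.
So the answer is (B).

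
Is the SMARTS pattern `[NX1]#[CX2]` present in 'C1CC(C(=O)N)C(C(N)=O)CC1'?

The pattern [NX1]#[CX2] describes a nitrogen triple-bonded to a two-connected carbon — a nitrile.
The closest candidate here is a primary amide (-C(=O)NH2), but the nitrogen is NX3, not NX1. No other fragment satisfies the full query, so there is no match.

No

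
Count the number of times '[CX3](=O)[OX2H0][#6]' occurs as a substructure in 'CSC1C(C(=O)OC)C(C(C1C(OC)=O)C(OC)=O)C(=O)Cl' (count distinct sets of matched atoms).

[CX3](=O)[OX2H0][#6] is the SMARTS for an ester: a carbonyl carbon bonded to an oxygen that is itself bonded to carbon (no H on that O).
The molecule carries 3 separate instances of a methyl-ester group (-C(=O)OCH3) meeting every constraint; each maps to a distinct set of atoms, giving 3 matches.

3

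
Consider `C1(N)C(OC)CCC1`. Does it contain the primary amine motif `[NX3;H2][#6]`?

Yes

The pattern [NX3;H2][#6] describes a trivalent nitrogen with two H attached to carbon — a primary amine.
The molecule carries a primary amino group (-NH2), whose atoms satisfy every constraint of the query, so the pattern matches.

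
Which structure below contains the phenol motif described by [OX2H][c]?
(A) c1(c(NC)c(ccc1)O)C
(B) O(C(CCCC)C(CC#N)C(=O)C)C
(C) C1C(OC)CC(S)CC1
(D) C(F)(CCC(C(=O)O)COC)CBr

A

[OX2H][c] describes a hydroxyl oxygen attached to an aromatic carbon (a phenol).
(A) contains a hydroxyl group (-OH), which satisfies every atom and bond constraint.
(B) has a methoxy ether (-OCH3) but the oxygen has H0, not H1.
(C) has a methoxy ether (-OCH3) but the oxygen has H0, not H1.
(D) has a methoxy ether (-OCH3) but the oxygen has H0, not H1.
So the answer is (A).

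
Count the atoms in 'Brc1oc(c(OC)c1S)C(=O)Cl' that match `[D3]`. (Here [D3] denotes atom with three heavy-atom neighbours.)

5

The query [D3] means: atom with exactly three heavy-atom neighbours.
Check the 12 heavy atoms by environment: 1× o (aromatic, D2) → no; 4× c (aromatic, D3) → match; 1× Br (D1) → no; 1× S (D1) → no; 1× C (D3) → match; 1× O (D1) → no; 1× Cl (D1) → no; 1× O (D2) → no; 1× C (D1) → no.
Summing the matching environments: 4 + 1 = 5 matching atoms.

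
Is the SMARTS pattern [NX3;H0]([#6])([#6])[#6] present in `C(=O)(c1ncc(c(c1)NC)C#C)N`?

No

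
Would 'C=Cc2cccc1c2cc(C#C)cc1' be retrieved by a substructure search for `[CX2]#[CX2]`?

Yes

The pattern [CX2]#[CX2] describes a carbon-carbon triple bond — an alkyne.
The molecule carries an ethynyl group (-C#CH), whose atoms satisfy every constraint of the query, so the pattern matches.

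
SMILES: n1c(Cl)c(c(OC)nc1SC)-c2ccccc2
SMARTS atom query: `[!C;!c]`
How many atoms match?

5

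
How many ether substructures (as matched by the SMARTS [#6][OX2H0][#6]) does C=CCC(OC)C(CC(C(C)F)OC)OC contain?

[#6][OX2H0][#6] is the SMARTS for an ether: an aliphatic oxygen bridging two carbons with no H on the oxygen.
The molecule carries 3 separate instances of a methoxy ether (-OCH3) meeting every constraint; each maps to a distinct set of atoms, giving 3 matches.

3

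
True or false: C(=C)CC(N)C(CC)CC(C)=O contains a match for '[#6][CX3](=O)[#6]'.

True

The pattern [#6][CX3](=O)[#6] describes a carbonyl carbon (no H) flanked by two carbons — a ketone.
The molecule carries an acetyl/ketone group (-C(=O)CH3), whose atoms satisfy every constraint of the query, so the pattern matches.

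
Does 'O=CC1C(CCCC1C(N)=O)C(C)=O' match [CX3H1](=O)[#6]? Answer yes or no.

Yes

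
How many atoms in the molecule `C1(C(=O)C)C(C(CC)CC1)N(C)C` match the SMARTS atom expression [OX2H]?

0

Check the 13 heavy atoms by environment: 3× C (H1, X4) → no; 3× C (H2, X4) → no; 4× C (H3, X4) → no; 1× C (H0, X3) → no; 1× O (H0, X1) → no; 1× N (H0, X3) → no.
No environment satisfies the query, so 0 matching atoms.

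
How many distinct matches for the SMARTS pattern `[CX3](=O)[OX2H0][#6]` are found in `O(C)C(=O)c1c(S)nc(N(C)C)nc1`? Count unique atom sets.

1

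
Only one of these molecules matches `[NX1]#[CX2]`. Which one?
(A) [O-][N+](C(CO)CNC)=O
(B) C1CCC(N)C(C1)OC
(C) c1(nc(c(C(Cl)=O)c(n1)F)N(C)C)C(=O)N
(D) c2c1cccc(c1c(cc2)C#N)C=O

D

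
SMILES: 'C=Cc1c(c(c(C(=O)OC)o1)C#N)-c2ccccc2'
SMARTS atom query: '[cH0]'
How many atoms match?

5

The query [cH0] means: aromatic carbon with no attached hydrogen (substituted or ring-fusion).
Check the 19 heavy atoms by environment: 1× o (aromatic, H0) → no; 5× c (aromatic, H0) → match; 5× c (aromatic, H1) → no; 1× C (H1) → no; 1× C (H2) → no; 2× C (H0) → no; 2× O (H0) → no; 1× C (H3) → no; 1× N (H0) → no.
That gives 5 matching atoms.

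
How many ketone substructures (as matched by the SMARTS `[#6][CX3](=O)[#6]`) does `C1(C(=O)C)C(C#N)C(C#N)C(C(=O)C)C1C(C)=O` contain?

[#6][CX3](=O)[#6] is the SMARTS for a ketone: a carbonyl carbon (no H) flanked by two carbons.
The molecule carries 3 separate instances of an acetyl/ketone group (-C(=O)CH3) meeting every constraint; each maps to a distinct set of atoms, giving 3 matches.

3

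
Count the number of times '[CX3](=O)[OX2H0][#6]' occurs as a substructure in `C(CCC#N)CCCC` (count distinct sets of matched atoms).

0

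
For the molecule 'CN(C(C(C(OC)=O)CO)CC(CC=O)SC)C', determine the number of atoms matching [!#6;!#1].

6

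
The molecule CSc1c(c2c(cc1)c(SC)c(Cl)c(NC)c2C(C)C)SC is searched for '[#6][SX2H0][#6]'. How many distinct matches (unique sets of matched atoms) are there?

3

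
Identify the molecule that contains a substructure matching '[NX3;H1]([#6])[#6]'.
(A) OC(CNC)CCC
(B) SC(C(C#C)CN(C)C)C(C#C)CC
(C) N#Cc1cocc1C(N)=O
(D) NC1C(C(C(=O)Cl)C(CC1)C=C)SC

A

[NX3;H1]([#6])[#6] describes a trivalent nitrogen with one H, bonded to two carbons (a secondary amine).
(A) contains an N-methylamino group (-NHCH3), which satisfies every atom and bond constraint.
(B) has a dimethylamino group (-N(CH3)2) but the nitrogen has H0, not H1.
(C) has a primary amide (-C(=O)NH2) but the -C(=O)NH2 nitrogen has H2, not H1.
(D) has a primary amino group (-NH2) but the nitrogen has H2 and only one carbon neighbour.
So the answer is (A).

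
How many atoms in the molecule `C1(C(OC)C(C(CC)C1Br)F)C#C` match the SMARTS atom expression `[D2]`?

The query [D2] means: atom with exactly two heavy-atom neighbours.
Check the 13 heavy atoms by environment: 5× C (D3) → no; 1× F (D1) → no; 1× O (D2) → match; 3× C (D1) → no; 1× Br (D1) → no; 2× C (D2) → match.
Summing the matching environments: 1 + 2 = 3 matching atoms.

3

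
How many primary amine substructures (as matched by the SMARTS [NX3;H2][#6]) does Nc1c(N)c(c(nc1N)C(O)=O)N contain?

4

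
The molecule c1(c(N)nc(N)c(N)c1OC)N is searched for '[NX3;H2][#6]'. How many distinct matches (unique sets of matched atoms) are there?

4

[NX3;H2][#6] is the SMARTS for a primary amine: a trivalent nitrogen with two H attached to carbon.
The molecule carries 4 separate instances of a primary amino group (-NH2) meeting every constraint; each maps to a distinct set of atoms, giving 4 matches.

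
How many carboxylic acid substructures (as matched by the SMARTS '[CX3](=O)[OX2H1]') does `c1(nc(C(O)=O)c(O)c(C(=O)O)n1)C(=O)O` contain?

3

[CX3](=O)[OX2H1] is the SMARTS for a carboxylic acid: an sp2 carbon double-bonded to O and single-bonded to an -OH oxygen.
The molecule carries 3 separate instances of a carboxylic acid group (-C(=O)OH) meeting every constraint; each maps to a distinct set of atoms, giving 3 matches.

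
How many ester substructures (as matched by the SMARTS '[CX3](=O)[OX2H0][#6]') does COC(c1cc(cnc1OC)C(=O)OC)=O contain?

2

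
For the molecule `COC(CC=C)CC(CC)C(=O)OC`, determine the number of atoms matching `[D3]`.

Check the 14 heavy atoms by environment: 4× C (D2) → no; 3× C (D3) → match; 4× C (D1) → no; 1× O (D1) → no; 2× O (D2) → no.
That gives 3 matching atoms.

3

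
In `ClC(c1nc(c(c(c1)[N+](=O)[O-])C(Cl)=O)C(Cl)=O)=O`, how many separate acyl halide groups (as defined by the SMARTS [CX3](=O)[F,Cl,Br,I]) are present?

3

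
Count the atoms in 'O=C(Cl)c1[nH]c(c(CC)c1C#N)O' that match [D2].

The query [D2] means: atom with exactly two heavy-atom neighbours.
Check the 13 heavy atoms by environment: 1× n (aromatic, D2) → match; 4× c (aromatic, D3) → no; 2× C (D2) → match; 1× N (D1) → no; 1× C (D1) → no; 1× C (D3) → no; 2× O (D1) → no; 1× Cl (D1) → no.
Summing the matching environments: 1 + 2 = 3 matching atoms.

3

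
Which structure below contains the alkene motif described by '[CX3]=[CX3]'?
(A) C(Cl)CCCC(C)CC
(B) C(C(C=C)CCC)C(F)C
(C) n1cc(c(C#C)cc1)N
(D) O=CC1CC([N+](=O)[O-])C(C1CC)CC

B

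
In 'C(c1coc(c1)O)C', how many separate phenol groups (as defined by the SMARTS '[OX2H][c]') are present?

1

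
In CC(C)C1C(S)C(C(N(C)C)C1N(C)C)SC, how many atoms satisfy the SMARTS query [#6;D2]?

0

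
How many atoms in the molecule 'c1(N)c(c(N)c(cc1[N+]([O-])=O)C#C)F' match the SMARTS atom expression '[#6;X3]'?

6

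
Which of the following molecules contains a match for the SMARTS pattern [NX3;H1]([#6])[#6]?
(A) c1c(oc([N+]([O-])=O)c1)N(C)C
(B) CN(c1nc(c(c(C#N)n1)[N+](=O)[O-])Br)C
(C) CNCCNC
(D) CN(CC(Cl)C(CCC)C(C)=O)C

C

[NX3;H1]([#6])[#6] describes a trivalent nitrogen with one H, bonded to two carbons (a secondary amine).
(A) has a dimethylamino group (-N(CH3)2) but the nitrogen has H0, not H1.
(B) has a dimethylamino group (-N(CH3)2) but the nitrogen has H0, not H1.
(C) contains an N-methylamino group (-NHCH3), which satisfies every atom and bond constraint.
(D) has a dimethylamino group (-N(CH3)2) but the nitrogen has H0, not H1.
So the answer is (C).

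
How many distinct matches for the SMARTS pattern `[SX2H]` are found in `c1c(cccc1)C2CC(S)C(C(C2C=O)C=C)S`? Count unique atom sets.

[SX2H] is the SMARTS for a thiol: an aliphatic sulfur with two connections, one being H.
The molecule carries 2 separate instances of a thiol (-SH) meeting every constraint; each maps to a distinct set of atoms, giving 2 matches.

2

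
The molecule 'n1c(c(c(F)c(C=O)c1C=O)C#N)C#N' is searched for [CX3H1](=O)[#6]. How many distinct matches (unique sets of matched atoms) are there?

[CX3H1](=O)[#6] is the SMARTS for an aldehyde: an sp2 carbon with one H, double-bonded to O and single-bonded to carbon.
The molecule carries 2 separate instances of an aldehyde (-CHO) meeting every constraint; each maps to a distinct set of atoms, giving 2 matches.

2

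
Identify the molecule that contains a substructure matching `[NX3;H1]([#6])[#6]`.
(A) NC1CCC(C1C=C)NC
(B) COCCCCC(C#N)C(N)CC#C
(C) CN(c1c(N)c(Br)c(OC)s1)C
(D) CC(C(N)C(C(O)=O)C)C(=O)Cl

[NX3;H1]([#6])[#6] describes a trivalent nitrogen with one H, bonded to two carbons (a secondary amine).
(A) contains an N-methylamino group (-NHCH3), which satisfies every atom and bond constraint.
(B) has a primary amino group (-NH2) but the nitrogen has H2 and only one carbon neighbour.
(C) has a primary amino group (-NH2) but the nitrogen has H2 and only one carbon neighbour.
(D) has a primary amino group (-NH2) but the nitrogen has H2 and only one carbon neighbour.
So the answer is (A).

A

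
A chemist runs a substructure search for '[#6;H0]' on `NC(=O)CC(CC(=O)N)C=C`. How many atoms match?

2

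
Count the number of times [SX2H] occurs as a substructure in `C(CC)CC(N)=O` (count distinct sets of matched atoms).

0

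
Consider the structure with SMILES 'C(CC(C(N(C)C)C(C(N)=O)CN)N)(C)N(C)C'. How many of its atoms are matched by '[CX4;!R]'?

11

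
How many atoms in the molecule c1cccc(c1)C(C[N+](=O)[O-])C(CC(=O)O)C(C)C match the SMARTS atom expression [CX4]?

The query [CX4] means: C with X4: aliphatic carbon with exactly 4 total connections (bonds + H).
Check the 19 heavy atoms by environment: 7× C (X4) → match; 1× N (charge +1, X3) → no; 1× O (charge -1, X1) → no; 2× O (X1) → no; 6× c (aromatic, X3) → no; 1× C (X3) → no; 1× O (X2) → no.
That gives 7 matching atoms.

7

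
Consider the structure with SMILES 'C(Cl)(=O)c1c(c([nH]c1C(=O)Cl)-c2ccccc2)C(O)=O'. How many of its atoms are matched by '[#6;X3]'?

13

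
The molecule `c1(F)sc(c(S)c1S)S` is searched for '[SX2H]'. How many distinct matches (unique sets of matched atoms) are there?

[SX2H] is the SMARTS for a thiol: an aliphatic sulfur with two connections, one being H.
The molecule carries 3 separate instances of a thiol (-SH) meeting every constraint; each maps to a distinct set of atoms, giving 3 matches.

3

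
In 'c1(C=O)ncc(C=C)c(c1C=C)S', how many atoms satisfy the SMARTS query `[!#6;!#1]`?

3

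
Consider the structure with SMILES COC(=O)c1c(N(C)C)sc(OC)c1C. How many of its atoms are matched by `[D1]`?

The query [D1] means: atom with exactly one heavy-atom neighbour (degree 1).
Check the 15 heavy atoms by environment: 1× s (aromatic, D2) → no; 4× c (aromatic, D3) → no; 1× N (D3) → no; 5× C (D1) → match; 2× O (D2) → no; 1× C (D3) → no; 1× O (D1) → match.
Summing the matching environments: 5 + 1 = 6 matching atoms.

6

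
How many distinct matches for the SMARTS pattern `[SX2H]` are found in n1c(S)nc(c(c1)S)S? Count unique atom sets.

[SX2H] is the SMARTS for a thiol: an aliphatic sulfur with two connections, one being H.
The molecule carries 3 separate instances of a thiol (-SH) meeting every constraint; each maps to a distinct set of atoms, giving 3 matches.

3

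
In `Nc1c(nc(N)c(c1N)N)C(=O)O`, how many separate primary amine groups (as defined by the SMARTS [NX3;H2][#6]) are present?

4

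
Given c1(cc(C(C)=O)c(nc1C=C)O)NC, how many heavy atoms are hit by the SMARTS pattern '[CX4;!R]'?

Check the 14 heavy atoms by environment: 1× n (aromatic, X2, in 6-ring) → no; 5× c (aromatic, X3, in 6-ring) → no; 1× O (X2, acyclic) → no; 1× N (X3, acyclic) → no; 2× C (X4, acyclic) → match; 3× C (X3, acyclic) → no; 1× O (X1, acyclic) → no.
That gives 2 matching atoms.

2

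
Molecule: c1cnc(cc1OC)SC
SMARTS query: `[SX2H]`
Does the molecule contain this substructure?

The pattern [SX2H] describes an aliphatic sulfur with two connections, one being H — a thiol.
The closest candidate here is a methylthio ether (-SCH3), but the sulfur has H0 (bonded to two carbons), not H1. No other fragment satisfies the full query, so there is no match.

No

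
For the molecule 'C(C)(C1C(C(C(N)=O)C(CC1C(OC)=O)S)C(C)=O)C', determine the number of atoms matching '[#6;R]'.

Check the 20 heavy atoms by environment: 6× C (in 6-ring) → match; 8× C (acyclic) → no; 4× O (acyclic) → no; 1× S (acyclic) → no; 1× N (acyclic) → no.
That gives 6 matching atoms.

6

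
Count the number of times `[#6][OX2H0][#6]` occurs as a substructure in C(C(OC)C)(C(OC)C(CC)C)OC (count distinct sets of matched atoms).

3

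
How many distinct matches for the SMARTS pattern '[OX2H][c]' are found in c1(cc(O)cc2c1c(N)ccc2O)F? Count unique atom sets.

2

[OX2H][c] is the SMARTS for a phenol: a hydroxyl oxygen attached to an aromatic carbon.
The molecule carries 2 separate instances of a hydroxyl group (-OH) meeting every constraint; each maps to a distinct set of atoms, giving 2 matches.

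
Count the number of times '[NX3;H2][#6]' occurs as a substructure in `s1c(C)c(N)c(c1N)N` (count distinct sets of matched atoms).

[NX3;H2][#6] is the SMARTS for a primary amine: a trivalent nitrogen with two H attached to carbon.
The molecule carries 3 separate instances of a primary amino group (-NH2) meeting every constraint; each maps to a distinct set of atoms, giving 3 matches.

3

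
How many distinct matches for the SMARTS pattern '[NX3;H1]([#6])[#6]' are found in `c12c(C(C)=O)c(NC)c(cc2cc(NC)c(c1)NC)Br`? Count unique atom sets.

3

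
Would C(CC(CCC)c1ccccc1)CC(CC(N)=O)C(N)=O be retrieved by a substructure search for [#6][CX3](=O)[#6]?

No

The pattern [#6][CX3](=O)[#6] describes a carbonyl carbon (no H) flanked by two carbons — a ketone.
The closest candidate here is a primary amide (-C(=O)NH2), but one neighbour of the carbonyl carbon is N, not C. No other fragment satisfies the full query, so there is no match.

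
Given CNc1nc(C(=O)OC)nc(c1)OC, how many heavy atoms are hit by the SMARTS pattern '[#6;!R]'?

The query [#6;!R] means: carbon not in any ring.
Check the 14 heavy atoms by environment: 2× n (aromatic, in 6-ring) → no; 4× c (aromatic, in 6-ring) → no; 4× C (acyclic) → match; 3× O (acyclic) → no; 1× N (acyclic) → no.
That gives 4 matching atoms.

4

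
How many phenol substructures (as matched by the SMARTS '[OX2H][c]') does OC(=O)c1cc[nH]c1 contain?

0

[OX2H][c] is the SMARTS for a phenol: a hydroxyl oxygen attached to an aromatic carbon.
No fragment in the molecule satisfies every constraint, giving 0 matches.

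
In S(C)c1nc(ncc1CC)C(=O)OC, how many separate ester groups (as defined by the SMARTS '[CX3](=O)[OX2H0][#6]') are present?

[CX3](=O)[OX2H0][#6] is the SMARTS for an ester: a carbonyl carbon bonded to an oxygen that is itself bonded to carbon (no H on that O).
Exactly one fragment in the molecule meets all constraints, giving 1 match.

1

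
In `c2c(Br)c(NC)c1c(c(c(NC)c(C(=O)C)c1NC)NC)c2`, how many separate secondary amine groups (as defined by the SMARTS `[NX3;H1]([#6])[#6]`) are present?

[NX3;H1]([#6])[#6] is the SMARTS for a secondary amine: a trivalent nitrogen with one H, bonded to two carbons.
The molecule carries 4 separate instances of an N-methylamino group (-NHCH3) meeting every constraint; each maps to a distinct set of atoms, giving 4 matches.

4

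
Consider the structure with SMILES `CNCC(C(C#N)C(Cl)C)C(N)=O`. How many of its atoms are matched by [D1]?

6

The query [D1] means: atom with exactly one heavy-atom neighbour (degree 1).
Check the 13 heavy atoms by environment: 2× C (D2) → no; 4× C (D3) → no; 2× C (D1) → match; 2× N (D1) → match; 1× Cl (D1) → match; 1× N (D2) → no; 1× O (D1) → match.
Summing the matching environments: 2 + 2 + 1 + 1 = 6 matching atoms.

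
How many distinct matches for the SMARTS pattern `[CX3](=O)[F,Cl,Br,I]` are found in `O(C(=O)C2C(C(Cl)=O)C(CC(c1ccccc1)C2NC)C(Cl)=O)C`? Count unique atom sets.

2

[CX3](=O)[F,Cl,Br,I] is the SMARTS for an acyl halide: a carbonyl carbon bonded to a halogen.
The molecule carries 2 separate instances of an acyl chloride (-C(=O)Cl) meeting every constraint; each maps to a distinct set of atoms, giving 2 matches.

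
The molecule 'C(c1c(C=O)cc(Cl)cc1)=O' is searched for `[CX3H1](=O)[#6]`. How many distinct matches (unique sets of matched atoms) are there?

[CX3H1](=O)[#6] is the SMARTS for an aldehyde: an sp2 carbon with one H, double-bonded to O and single-bonded to carbon.
The molecule carries 2 separate instances of an aldehyde (-CHO) meeting every constraint; each maps to a distinct set of atoms, giving 2 matches.

2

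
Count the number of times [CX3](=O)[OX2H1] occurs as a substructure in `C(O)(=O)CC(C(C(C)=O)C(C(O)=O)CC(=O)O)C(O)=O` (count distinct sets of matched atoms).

4

[CX3](=O)[OX2H1] is the SMARTS for a carboxylic acid: an sp2 carbon double-bonded to O and single-bonded to an -OH oxygen.
The molecule carries 4 separate instances of a carboxylic acid group (-C(=O)OH) meeting every constraint; each maps to a distinct set of atoms, giving 4 matches.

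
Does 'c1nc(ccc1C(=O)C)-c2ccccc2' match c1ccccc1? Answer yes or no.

Yes

The pattern c1ccccc1 describes six aromatic carbons in a ring — a benzene ring.
The molecule carries a phenyl ring, whose atoms satisfy every constraint of the query, so the pattern matches.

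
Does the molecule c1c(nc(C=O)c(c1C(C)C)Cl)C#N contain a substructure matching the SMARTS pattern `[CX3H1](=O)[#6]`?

The pattern [CX3H1](=O)[#6] describes an sp2 carbon with one H, double-bonded to O and single-bonded to carbon — an aldehyde.
The molecule carries an aldehyde (-CHO), whose atoms satisfy every constraint of the query, so the pattern matches.

Yes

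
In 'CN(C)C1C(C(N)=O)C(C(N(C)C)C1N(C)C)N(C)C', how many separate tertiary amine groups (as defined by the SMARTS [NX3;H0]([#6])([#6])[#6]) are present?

4

[NX3;H0]([#6])([#6])[#6] is the SMARTS for a tertiary amine: a trivalent nitrogen with no H, bonded to three carbons.
The molecule carries 4 separate instances of a dimethylamino group (-N(CH3)2) meeting every constraint; each maps to a distinct set of atoms, giving 4 matches.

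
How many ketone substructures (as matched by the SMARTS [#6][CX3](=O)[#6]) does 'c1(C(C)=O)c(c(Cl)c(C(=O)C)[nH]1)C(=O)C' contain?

[#6][CX3](=O)[#6] is the SMARTS for a ketone: a carbonyl carbon (no H) flanked by two carbons.
The molecule carries 3 separate instances of an acetyl/ketone group (-C(=O)CH3) meeting every constraint; each maps to a distinct set of atoms, giving 3 matches.

3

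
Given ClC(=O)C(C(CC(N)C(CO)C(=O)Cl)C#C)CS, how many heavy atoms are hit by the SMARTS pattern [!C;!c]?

Check the 18 heavy atoms by environment: 11× C → no; 3× O → match; 2× Cl → match; 1× N → match; 1× S → match.
Summing the matching environments: 3 + 2 + 1 + 1 = 7 matching atoms.

7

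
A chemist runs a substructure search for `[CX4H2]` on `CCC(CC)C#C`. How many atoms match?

2

The query [CX4H2] means: sp3 carbon (X4) with exactly two hydrogens.
Check the 7 heavy atoms by environment: 2× C (H2, X4) → match; 1× C (H1, X4) → no; 2× C (H3, X4) → no; 1× C (H0, X2) → no; 1× C (H1, X2) → no.
That gives 2 matching atoms.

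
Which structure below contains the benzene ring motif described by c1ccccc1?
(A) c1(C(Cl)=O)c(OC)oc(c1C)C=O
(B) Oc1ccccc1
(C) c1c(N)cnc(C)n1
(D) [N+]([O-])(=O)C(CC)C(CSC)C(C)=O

c1ccccc1 describes six aromatic carbons in a ring (a benzene ring).
(A) has a methyl group (-CH3) but no six-membered all-carbon aromatic ring is present.
(B) contains the required atom environment, so the pattern matches.
(C) has a methyl group (-CH3) but no six-membered all-carbon aromatic ring is present.
(D) has a methyl group (-CH3) but no six-membered all-carbon aromatic ring is present.
So the answer is (B).

B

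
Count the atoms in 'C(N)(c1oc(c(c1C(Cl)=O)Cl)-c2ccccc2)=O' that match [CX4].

0

The query [CX4] means: C with X4: aliphatic carbon with exactly 4 total connections (bonds + H).
Check the 18 heavy atoms by environment: 1× o (aromatic, X2) → no; 10× c (aromatic, X3) → no; 2× C (X3) → no; 2× O (X1) → no; 2× Cl (X1) → no; 1× N (X3) → no.
No environment satisfies the query, so 0 matching atoms.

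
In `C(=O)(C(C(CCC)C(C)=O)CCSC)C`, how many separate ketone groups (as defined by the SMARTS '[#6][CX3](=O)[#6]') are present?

2

[#6][CX3](=O)[#6] is the SMARTS for a ketone: a carbonyl carbon (no H) flanked by two carbons.
The molecule carries 2 separate instances of an acetyl/ketone group (-C(=O)CH3) meeting every constraint; each maps to a distinct set of atoms, giving 2 matches.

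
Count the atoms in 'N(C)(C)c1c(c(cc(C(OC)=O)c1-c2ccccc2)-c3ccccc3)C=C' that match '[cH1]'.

11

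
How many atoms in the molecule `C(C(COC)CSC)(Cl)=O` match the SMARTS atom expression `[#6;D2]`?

Check the 10 heavy atoms by environment: 2× C (D2) → match; 2× C (D3) → no; 1× O (D1) → no; 1× Cl (D1) → no; 1× O (D2) → no; 2× C (D1) → no; 1× S (D2) → no.
That gives 2 matching atoms.

2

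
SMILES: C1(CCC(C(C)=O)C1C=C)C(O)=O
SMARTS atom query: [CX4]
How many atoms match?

The query [CX4] means: C with X4: aliphatic carbon with exactly 4 total connections (bonds + H).
Check the 13 heavy atoms by environment: 6× C (X4) → match; 4× C (X3) → no; 2× O (X1) → no; 1× O (X2) → no.
That gives 6 matching atoms.

6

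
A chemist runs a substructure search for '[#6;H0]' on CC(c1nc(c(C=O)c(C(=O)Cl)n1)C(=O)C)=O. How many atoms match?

7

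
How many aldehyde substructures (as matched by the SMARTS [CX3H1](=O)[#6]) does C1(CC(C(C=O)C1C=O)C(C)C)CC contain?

2

[CX3H1](=O)[#6] is the SMARTS for an aldehyde: an sp2 carbon with one H, double-bonded to O and single-bonded to carbon.
The molecule carries 2 separate instances of an aldehyde (-CHO) meeting every constraint; each maps to a distinct set of atoms, giving 2 matches.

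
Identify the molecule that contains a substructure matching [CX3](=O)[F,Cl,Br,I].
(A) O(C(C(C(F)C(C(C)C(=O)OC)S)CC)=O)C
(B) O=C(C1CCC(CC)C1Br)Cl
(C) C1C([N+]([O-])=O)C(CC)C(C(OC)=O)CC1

[CX3](=O)[F,Cl,Br,I] describes a carbonyl carbon bonded to a halogen (an acyl halide).
(A) has a methyl-ester group (-C(=O)OCH3) but the carbonyl is bonded to -O-C, not to a halogen.
(B) contains an acyl chloride (-C(=O)Cl), which satisfies every atom and bond constraint.
(C) has a methyl-ester group (-C(=O)OCH3) but the carbonyl is bonded to -O-C, not to a halogen.
So the answer is (B).

B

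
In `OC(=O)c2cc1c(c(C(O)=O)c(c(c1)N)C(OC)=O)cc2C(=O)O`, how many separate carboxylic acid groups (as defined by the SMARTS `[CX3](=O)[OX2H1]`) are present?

3

[CX3](=O)[OX2H1] is the SMARTS for a carboxylic acid: an sp2 carbon double-bonded to O and single-bonded to an -OH oxygen.
The molecule carries 3 separate instances of a carboxylic acid group (-C(=O)OH) meeting every constraint; each maps to a distinct set of atoms, giving 3 matches.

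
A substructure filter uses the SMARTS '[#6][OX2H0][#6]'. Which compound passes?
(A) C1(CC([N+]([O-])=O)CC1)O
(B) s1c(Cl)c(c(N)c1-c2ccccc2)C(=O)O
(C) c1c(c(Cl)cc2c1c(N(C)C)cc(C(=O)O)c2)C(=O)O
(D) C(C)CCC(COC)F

[#6][OX2H0][#6] describes an aliphatic oxygen bridging two carbons with no H on the oxygen (an ether).
(A) has a hydroxyl group (-OH) but the oxygen has H1, not H0 bridging two carbons.
(B) has a carboxylic acid group (-C(=O)OH) but the -OH oxygen has H1; the =O is OX1, not OX2.
(C) has a carboxylic acid group (-C(=O)OH) but the -OH oxygen has H1; the =O is OX1, not OX2.
(D) contains a methoxy ether (-OCH3), which satisfies every atom and bond constraint.
So the answer is (D).

D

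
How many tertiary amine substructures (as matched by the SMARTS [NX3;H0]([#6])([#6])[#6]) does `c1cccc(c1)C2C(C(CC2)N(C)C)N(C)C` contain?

[NX3;H0]([#6])([#6])[#6] is the SMARTS for a tertiary amine: a trivalent nitrogen with no H, bonded to three carbons.
The molecule carries 2 separate instances of a dimethylamino group (-N(CH3)2) meeting every constraint; each maps to a distinct set of atoms, giving 2 matches.

2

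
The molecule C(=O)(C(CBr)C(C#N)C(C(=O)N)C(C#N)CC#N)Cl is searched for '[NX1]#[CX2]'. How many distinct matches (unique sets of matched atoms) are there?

3

[NX1]#[CX2] is the SMARTS for a nitrile: a nitrogen triple-bonded to a two-connected carbon.
The molecule carries 3 separate instances of a nitrile (-C#N) meeting every constraint; each maps to a distinct set of atoms, giving 3 matches.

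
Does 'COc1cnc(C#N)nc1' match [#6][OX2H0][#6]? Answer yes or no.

The pattern [#6][OX2H0][#6] describes an aliphatic oxygen bridging two carbons with no H on the oxygen — an ether.
The molecule carries a methoxy ether (-OCH3), whose atoms satisfy every constraint of the query, so the pattern matches.

Yes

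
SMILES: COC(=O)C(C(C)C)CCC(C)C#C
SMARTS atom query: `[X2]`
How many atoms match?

The query [X2] means: any atom with exactly two total connections (bonds + H).
Check the 14 heavy atoms by environment: 9× C (X4) → no; 1× C (X3) → no; 1× O (X1) → no; 1× O (X2) → match; 2× C (X2) → match.
Summing the matching environments: 1 + 2 = 3 matching atoms.

3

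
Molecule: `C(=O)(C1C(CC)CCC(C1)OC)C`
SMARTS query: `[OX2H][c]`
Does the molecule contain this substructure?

No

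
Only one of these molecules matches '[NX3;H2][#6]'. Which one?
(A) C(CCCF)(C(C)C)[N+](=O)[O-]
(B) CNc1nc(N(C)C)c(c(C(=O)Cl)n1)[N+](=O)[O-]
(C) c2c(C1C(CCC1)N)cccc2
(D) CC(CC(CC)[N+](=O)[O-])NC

C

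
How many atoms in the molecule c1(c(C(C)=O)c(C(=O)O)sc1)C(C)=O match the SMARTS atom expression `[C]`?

5

The query [C] means: uppercase C matches aliphatic (non-aromatic) carbon only.
Check the 14 heavy atoms by environment: 1× s (aromatic) → no; 4× c (aromatic) → no; 5× C → match; 4× O → no.
That gives 5 matching atoms.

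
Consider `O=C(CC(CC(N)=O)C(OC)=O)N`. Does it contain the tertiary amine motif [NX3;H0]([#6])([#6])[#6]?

No

The pattern [NX3;H0]([#6])([#6])[#6] describes a trivalent nitrogen with no H, bonded to three carbons — a tertiary amine.
The closest candidate here is a primary amide (-C(=O)NH2), but the amide nitrogen has H2 and only one carbon neighbour. No other fragment satisfies the full query, so there is no match.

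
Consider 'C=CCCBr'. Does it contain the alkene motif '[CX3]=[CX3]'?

The pattern [CX3]=[CX3] describes a non-aromatic C=C double bond between two sp2 carbons — an alkene.
The molecule carries a vinyl group (-CH=CH2), whose atoms satisfy every constraint of the query, so the pattern matches.

Yes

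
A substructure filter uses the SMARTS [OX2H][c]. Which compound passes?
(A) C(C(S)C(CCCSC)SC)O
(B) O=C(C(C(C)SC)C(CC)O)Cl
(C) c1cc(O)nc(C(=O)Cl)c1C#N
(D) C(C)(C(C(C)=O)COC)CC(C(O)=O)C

C

[OX2H][c] describes a hydroxyl oxygen attached to an aromatic carbon (a phenol).
(A) has a hydroxyl group (-OH) but the -OH is on an aliphatic carbon, not an aromatic c.
(B) has a hydroxyl group (-OH) but the -OH is on an aliphatic carbon, not an aromatic c.
(C) contains a hydroxyl group (-OH), which satisfies every atom and bond constraint.
(D) has a methoxy ether (-OCH3) but the oxygen has H0, not H1.
So the answer is (C).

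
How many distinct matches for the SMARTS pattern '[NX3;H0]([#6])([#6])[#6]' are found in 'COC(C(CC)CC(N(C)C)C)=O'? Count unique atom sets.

1

[NX3;H0]([#6])([#6])[#6] is the SMARTS for a tertiary amine: a trivalent nitrogen with no H, bonded to three carbons.
Exactly one fragment in the molecule meets all constraints, giving 1 match.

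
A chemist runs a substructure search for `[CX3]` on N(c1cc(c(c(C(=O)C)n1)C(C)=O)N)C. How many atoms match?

The query [CX3] means: C with X3: aliphatic carbon with exactly 3 total connections.
Check the 15 heavy atoms by environment: 1× n (aromatic, X2) → no; 5× c (aromatic, X3) → no; 2× N (X3) → no; 2× C (X3) → match; 2× O (X1) → no; 3× C (X4) → no.
That gives 2 matching atoms.

2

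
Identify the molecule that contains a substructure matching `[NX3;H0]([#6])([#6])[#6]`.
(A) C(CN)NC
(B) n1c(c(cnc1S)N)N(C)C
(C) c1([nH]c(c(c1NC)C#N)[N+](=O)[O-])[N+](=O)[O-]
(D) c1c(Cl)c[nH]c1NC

[NX3;H0]([#6])([#6])[#6] describes a trivalent nitrogen with no H, bonded to three carbons (a tertiary amine).
(A) has a primary amino group (-NH2) but the nitrogen has H2, not H0 with three carbons.
(B) contains a dimethylamino group (-N(CH3)2), which satisfies every atom and bond constraint.
(C) has an N-methylamino group (-NHCH3) but the nitrogen still has one H (H1), not H0.
(D) has an N-methylamino group (-NHCH3) but the nitrogen still has one H (H1), not H0.
So the answer is (B).

B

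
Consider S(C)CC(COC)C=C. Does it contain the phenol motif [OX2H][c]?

No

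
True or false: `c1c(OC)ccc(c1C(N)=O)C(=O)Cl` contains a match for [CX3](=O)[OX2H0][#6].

The pattern [CX3](=O)[OX2H0][#6] describes a carbonyl carbon bonded to an oxygen that is itself bonded to carbon (no H on that O) — an ester.
The closest candidate here is a primary amide (-C(=O)NH2), but the carbonyl is bonded to N, not to an O-C linkage. No other fragment satisfies the full query, so there is no match.

False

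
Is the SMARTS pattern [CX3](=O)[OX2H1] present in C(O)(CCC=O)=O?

The pattern [CX3](=O)[OX2H1] describes an sp2 carbon double-bonded to O and single-bonded to an -OH oxygen — a carboxylic acid.
The molecule carries a carboxylic acid group (-C(=O)OH), whose atoms satisfy every constraint of the query, so the pattern matches.

Yes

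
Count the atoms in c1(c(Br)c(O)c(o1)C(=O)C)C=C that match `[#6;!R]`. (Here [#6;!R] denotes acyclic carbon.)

The query [#6;!R] means: carbon not in any ring.
Check the 12 heavy atoms by environment: 1× o (aromatic, in 5-ring) → no; 4× c (aromatic, in 5-ring) → no; 4× C (acyclic) → match; 2× O (acyclic) → no; 1× Br (acyclic) → no.
That gives 4 matching atoms.

4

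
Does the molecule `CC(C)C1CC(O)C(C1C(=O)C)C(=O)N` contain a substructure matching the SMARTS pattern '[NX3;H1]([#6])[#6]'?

No

The pattern [NX3;H1]([#6])[#6] describes a trivalent nitrogen with one H, bonded to two carbons — a secondary amine.
The closest candidate here is a primary amide (-C(=O)NH2), but the -C(=O)NH2 nitrogen has H2, not H1. No other fragment satisfies the full query, so there is no match.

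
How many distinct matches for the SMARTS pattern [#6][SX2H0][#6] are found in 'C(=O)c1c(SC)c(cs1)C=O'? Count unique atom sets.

[#6][SX2H0][#6] is the SMARTS for a thioether: an aliphatic sulfur bridging two carbons with no H on the sulfur.
Exactly one fragment in the molecule meets all constraints, giving 1 match.

1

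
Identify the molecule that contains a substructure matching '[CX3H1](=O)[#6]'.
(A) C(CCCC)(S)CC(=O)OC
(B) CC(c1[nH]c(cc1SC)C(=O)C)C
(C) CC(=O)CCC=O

C

[CX3H1](=O)[#6] describes an sp2 carbon with one H, double-bonded to O and single-bonded to carbon (an aldehyde).
(A) has a methyl-ester group (-C(=O)OCH3) but the carbonyl carbon has H0, not H1.
(B) has an acetyl/ketone group (-C(=O)CH3) but the carbonyl carbon has H0 (two carbon neighbours), not H1.
(C) contains an aldehyde (-CHO), which satisfies every atom and bond constraint.
So the answer is (C).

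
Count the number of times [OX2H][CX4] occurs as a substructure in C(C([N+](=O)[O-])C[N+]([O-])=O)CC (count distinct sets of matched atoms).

0

[OX2H][CX4] is the SMARTS for an aliphatic alcohol: a hydroxyl oxygen bound to an sp3 (X4) carbon.
No fragment in the molecule satisfies every constraint, giving 0 matches.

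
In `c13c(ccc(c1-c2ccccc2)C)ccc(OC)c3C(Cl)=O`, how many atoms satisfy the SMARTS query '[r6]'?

16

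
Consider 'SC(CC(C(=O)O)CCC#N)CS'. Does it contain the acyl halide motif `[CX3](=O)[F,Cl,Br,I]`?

No

The pattern [CX3](=O)[F,Cl,Br,I] describes a carbonyl carbon bonded to a halogen — an acyl halide.
The closest candidate here is a carboxylic acid group (-C(=O)OH), but the carbonyl is bonded to -OH, not to a halogen. No other fragment satisfies the full query, so there is no match.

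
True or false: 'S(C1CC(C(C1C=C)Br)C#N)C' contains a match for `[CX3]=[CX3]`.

True

The pattern [CX3]=[CX3] describes a non-aromatic C=C double bond between two sp2 carbons — an alkene.
The molecule carries a vinyl group (-CH=CH2), whose atoms satisfy every constraint of the query, so the pattern matches.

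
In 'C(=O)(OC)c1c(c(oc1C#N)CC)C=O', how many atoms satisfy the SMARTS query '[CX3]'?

The query [CX3] means: C with X3: aliphatic carbon with exactly 3 total connections.
Check the 15 heavy atoms by environment: 1× o (aromatic, X2) → no; 4× c (aromatic, X3) → no; 3× C (X4) → no; 1× C (X2) → no; 1× N (X1) → no; 2× C (X3) → match; 2× O (X1) → no; 1× O (X2) → no.
That gives 2 matching atoms.

2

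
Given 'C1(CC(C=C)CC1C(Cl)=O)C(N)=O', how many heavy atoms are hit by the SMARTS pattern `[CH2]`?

The query [CH2] means: aliphatic carbon with exactly two hydrogens.
Check the 13 heavy atoms by environment: 3× C (H2) → match; 4× C (H1) → no; 2× C (H0) → no; 2× O (H0) → no; 1× N (H2) → no; 1× Cl (H0) → no.
That gives 3 matching atoms.

3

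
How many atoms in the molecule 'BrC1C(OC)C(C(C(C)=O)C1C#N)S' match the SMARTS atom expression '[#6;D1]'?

2

The query [#6;D1] means: carbon bonded to exactly one heavy atom.
Check the 14 heavy atoms by environment: 6× C (D3) → no; 1× S (D1) → no; 1× O (D2) → no; 2× C (D1) → match; 1× Br (D1) → no; 1× O (D1) → no; 1× C (D2) → no; 1× N (D1) → no.
That gives 2 matching atoms.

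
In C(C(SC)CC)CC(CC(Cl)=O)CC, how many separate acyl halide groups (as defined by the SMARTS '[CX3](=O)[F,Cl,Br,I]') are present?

1

[CX3](=O)[F,Cl,Br,I] is the SMARTS for an acyl halide: a carbonyl carbon bonded to a halogen.
Exactly one fragment in the molecule meets all constraints, giving 1 match.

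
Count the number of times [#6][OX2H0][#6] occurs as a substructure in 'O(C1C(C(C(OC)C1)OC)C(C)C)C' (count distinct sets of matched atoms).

3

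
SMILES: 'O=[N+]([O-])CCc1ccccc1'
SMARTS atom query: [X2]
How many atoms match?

0

Check the 11 heavy atoms by environment: 2× C (X4) → no; 1× N (charge +1, X3) → no; 1× O (charge -1, X1) → no; 1× O (X1) → no; 6× c (aromatic, X3) → no.
No environment satisfies the query, so 0 matching atoms.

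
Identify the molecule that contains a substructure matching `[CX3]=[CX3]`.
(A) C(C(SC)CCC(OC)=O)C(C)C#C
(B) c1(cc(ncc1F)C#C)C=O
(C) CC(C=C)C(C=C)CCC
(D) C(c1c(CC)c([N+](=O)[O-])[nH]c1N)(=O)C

[CX3]=[CX3] describes a non-aromatic C=C double bond between two sp2 carbons (an alkene).
(A) has an ethynyl group (-C#CH) but the C-C bond is a triple bond, not a double bond.
(B) has an ethynyl group (-C#CH) but the C-C bond is a triple bond, not a double bond.
(C) contains a vinyl group (-CH=CH2), which satisfies every atom and bond constraint.
(D) has an ethyl group (-CH2CH3) but its C-C bond is a single bond between CX4 carbons, not CX3=CX3.
So the answer is (C).

C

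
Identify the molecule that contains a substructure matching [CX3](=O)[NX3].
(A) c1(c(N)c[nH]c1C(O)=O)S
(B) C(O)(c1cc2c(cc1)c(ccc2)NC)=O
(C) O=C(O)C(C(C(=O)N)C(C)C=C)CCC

C

[CX3](=O)[NX3] describes a carbonyl carbon bonded to a trivalent nitrogen (an amide).
(A) has a carboxylic acid group (-C(=O)OH) but the carbonyl is bonded to O, not to an NX3 nitrogen.
(B) has a carboxylic acid group (-C(=O)OH) but the carbonyl is bonded to O, not to an NX3 nitrogen.
(C) contains a primary amide (-C(=O)NH2), which satisfies every atom and bond constraint.
So the answer is (C).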